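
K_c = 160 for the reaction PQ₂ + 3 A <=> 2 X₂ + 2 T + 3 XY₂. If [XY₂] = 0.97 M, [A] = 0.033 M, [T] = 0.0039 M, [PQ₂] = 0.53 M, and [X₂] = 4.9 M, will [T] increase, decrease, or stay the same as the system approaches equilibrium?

increase

Q_c = [X₂]²·[T]²·[XY₂]³ / ([PQ₂]·[A]³) = (4.9)²·(0.0039)²·(0.97)³ / ((0.53)·(0.033)³) = 17
Q_c = 17 < K_c = 160: net forward reaction.
T is a product, so it increases.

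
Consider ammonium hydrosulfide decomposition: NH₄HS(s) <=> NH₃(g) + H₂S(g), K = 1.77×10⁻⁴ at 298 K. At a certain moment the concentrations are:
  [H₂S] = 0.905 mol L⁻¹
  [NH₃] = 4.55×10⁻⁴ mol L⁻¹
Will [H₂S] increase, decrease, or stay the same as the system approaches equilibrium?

decrease

(NH₄HS is a pure solid — omitted from Q.)
Q = [NH₃]·[H₂S] = (4.55×10⁻⁴)·(0.905) = 4.12×10⁻⁴
Q = 4.12×10⁻⁴ > K = 1.77×10⁻⁴: net reverse reaction.
H₂S is a product, so it decreases.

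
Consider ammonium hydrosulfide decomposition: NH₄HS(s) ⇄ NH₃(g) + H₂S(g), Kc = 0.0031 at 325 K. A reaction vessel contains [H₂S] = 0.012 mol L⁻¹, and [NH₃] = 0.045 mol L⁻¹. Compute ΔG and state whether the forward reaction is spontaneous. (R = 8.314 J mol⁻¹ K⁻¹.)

ΔG = -4.72 kJ/mol; the forward reaction is spontaneous

(NH₄HS is a pure solid — omitted from Qc.)
Qc = [NH₃]·[H₂S] = (0.045)·(0.012) = 5.40e-4
ΔG = RT ln(Qc/Kc) = (8.314 J mol⁻¹ K⁻¹)(325 K) × ln(5.40e-4/0.0031)
   = (2.702 kJ/mol)(-1.748) = -4.72 kJ/mol
ΔG < 0, so the forward reaction is spontaneous (proceeds forward).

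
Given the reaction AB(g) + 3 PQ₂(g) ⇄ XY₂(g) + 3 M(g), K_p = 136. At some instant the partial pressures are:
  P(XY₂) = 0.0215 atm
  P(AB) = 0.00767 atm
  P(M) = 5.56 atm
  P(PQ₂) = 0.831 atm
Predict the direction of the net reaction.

reverse (toward reactants)

Q_p = P(XY₂)·P(M)³ / (P(AB)·P(PQ₂)³) = (0.0215)·(5.56)³ / ((0.00767)·(0.831)³) = 840
Q_p = 840 > K_p = 136, so the reverse reaction proceeds.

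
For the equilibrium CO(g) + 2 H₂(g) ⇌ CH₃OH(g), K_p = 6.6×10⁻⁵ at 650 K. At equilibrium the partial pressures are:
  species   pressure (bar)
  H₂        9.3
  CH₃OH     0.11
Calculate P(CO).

At equilibrium, K_p = P(CH₃OH) / (P(CO)·P(H₂)²) = 6.6×10⁻⁵.
(0.11) / ((P(CO))·(9.3)²) = 6.6×10⁻⁵
P(CO) = 19.3 = 19 bar

P(CO) = 19 bar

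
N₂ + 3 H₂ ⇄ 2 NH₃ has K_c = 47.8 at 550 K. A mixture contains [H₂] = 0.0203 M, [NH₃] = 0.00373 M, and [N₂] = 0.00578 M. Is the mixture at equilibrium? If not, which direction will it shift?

no; Q > K, reaction proceeds in reverse

Q_c = [NH₃]² / ([N₂]·[H₂]³) = (0.00373)² / ((0.00578)·(0.0203)³) = 288
Q_c = 288 > K_c = 47.8: net reverse reaction.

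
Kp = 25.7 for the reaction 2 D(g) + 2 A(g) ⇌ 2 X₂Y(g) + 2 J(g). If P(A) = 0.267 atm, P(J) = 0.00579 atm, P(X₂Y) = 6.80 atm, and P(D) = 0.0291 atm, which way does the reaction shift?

neither direction; the system is at equilibrium

Qp = P(X₂Y)²·P(J)² / (P(D)²·P(A)²) = (6.80)²·(0.00579)² / ((0.0291)²·(0.267)²) = 25.7
Qp = 25.7 = Kp, so the system is already at equilibrium.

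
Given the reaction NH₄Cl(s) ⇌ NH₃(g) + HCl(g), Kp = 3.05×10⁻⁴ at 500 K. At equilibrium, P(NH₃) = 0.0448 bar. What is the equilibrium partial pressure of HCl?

(NH₄Cl is a pure solid — omitted from Kp.)
At equilibrium, Kp = P(NH₃)·P(HCl) = 3.05×10⁻⁴.
(0.0448)·(P(HCl)) = 3.05×10⁻⁴
P(HCl) = 0.00681 bar

P(HCl) = 0.00681 bar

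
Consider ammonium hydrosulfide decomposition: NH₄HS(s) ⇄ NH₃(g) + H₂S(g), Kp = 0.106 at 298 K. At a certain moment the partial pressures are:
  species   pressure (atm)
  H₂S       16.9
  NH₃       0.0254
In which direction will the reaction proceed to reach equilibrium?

(NH₄HS is a pure solid — omitted from Qp.)
Qp = P(NH₃)·P(H₂S) = (0.0254)·(16.9) = 0.429
Qp = 0.429 > Kp = 0.106, so the reverse reaction proceeds.

reverse (toward reactants)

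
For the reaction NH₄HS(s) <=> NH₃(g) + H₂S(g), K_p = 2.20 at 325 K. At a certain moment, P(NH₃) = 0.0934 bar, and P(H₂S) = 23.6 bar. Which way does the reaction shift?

(NH₄HS is a pure solid — omitted from Q_p.)
Q_p = P(NH₃)·P(H₂S) = (0.0934)·(23.6) = 2.20
Q_p = 2.20 = K_p, so the system is already at equilibrium.

at equilibrium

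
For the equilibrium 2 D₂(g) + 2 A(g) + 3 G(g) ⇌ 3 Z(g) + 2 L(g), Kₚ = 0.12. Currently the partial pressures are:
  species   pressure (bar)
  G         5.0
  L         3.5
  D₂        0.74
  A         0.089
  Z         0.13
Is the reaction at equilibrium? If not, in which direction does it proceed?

Qₚ = P(Z)³·P(L)² / (P(D₂)²·P(A)²·P(G)³) = (0.13)³·(3.5)² / ((0.74)²·(0.089)²·(5.0)³) = 0.050
Qₚ = 0.050 < Kₚ = 0.12, so the forward reaction proceeds.

forward (toward products)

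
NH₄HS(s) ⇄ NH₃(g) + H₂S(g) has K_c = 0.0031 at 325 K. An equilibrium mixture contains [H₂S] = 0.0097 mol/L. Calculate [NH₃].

(NH₄HS is a pure solid — omitted from K_c.)
At equilibrium, K_c = [NH₃]·[H₂S] = 0.0031.
([NH₃])·(0.0097) = 0.0031
[NH₃] = 0.320 = 0.32 mol/L

[NH₃] = 0.32 mol/L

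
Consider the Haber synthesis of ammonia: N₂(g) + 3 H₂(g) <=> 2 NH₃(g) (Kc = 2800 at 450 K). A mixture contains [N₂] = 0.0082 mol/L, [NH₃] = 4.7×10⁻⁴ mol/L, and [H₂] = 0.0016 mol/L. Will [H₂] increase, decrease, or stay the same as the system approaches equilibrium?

Qc = [NH₃]² / ([N₂]·[H₂]³) = (4.7×10⁻⁴)² / ((0.0082)·(0.0016)³) = 6600
Qc = 6600 > Kc = 2800: net reverse reaction.
H₂ is a reactant, so it increases.

increase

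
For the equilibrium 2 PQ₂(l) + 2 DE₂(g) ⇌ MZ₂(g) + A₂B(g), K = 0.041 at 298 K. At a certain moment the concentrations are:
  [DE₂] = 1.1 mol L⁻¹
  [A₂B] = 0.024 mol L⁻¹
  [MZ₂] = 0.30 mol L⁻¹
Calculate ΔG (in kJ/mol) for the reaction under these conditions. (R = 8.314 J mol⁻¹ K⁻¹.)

ΔG = -4.78 kJ/mol

(PQ₂ is a pure liquid — omitted from Q.)
Q = [MZ₂]·[A₂B] / [DE₂]² = (0.30)·(0.024) / (1.1)² = 0.00595
ΔG = RT ln(Q/K) = (8.314 J mol⁻¹ K⁻¹)(298 K) × ln(0.00595/0.041)
   = (2.478 kJ/mol)(-1.930) = -4.78 kJ/mol
ΔG < 0, so the forward reaction is spontaneous (proceeds forward).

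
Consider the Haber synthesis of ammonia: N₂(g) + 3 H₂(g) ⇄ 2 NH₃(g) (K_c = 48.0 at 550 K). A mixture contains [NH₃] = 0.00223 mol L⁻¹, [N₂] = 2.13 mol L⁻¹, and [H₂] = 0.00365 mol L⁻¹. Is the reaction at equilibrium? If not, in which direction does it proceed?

Q_c = [NH₃]² / ([N₂]·[H₂]³) = (0.00223)² / ((2.13)·(0.00365)³) = 48.0
Q_c = 48.0 = K_c, so the system is already at equilibrium.

neither direction; the system is at equilibrium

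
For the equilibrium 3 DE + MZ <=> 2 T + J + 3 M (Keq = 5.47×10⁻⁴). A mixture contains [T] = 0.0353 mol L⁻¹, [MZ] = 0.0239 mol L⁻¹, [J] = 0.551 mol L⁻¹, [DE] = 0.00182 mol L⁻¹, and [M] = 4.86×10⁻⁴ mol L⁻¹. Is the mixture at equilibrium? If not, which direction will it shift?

Q = [T]²·[J]·[M]³ / ([DE]³·[MZ]) = (0.0353)²·(0.551)·(4.86×10⁻⁴)³ / ((0.00182)³·(0.0239)) = 5.47×10⁻⁴
Q = 5.47×10⁻⁴ = Keq; the system is at equilibrium.

yes, at equilibrium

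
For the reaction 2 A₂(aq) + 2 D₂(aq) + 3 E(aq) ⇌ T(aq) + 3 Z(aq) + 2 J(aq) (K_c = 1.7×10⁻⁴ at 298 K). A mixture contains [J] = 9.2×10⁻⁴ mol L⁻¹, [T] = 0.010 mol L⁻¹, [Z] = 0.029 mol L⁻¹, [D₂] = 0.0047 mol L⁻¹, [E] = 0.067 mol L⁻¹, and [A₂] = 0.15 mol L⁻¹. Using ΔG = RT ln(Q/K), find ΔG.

Q_c = [T]·[Z]³·[J]² / ([A₂]²·[D₂]²·[E]³) = (0.010)·(0.029)³·(9.2×10⁻⁴)² / ((0.15)²·(0.0047)²·(0.067)³) = 0.00138
ΔG = RT ln(Q_c/K_c) = (8.314 J mol⁻¹ K⁻¹)(298 K) × ln(0.00138/1.7×10⁻⁴)
   = (2.478 kJ/mol)(2.094) = 5.19 kJ/mol
ΔG > 0, so the forward reaction is non-spontaneous (proceeds in reverse).

ΔG = 5.19 kJ/mol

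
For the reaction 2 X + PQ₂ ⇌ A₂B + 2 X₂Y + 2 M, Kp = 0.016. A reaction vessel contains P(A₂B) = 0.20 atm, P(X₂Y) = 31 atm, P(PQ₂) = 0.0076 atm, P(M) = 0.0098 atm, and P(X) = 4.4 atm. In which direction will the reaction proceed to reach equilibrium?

Qp = P(A₂B)·P(X₂Y)²·P(M)² / (P(X)²·P(PQ₂)) = (0.20)·(31)²·(0.0098)² / ((4.4)²·(0.0076)) = 0.13
Qp = 0.13 > Kp = 0.016, so the reverse reaction proceeds.

to the left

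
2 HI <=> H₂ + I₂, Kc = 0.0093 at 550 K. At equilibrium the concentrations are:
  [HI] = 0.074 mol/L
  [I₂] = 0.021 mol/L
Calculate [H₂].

At equilibrium, Kc = [H₂]·[I₂] / [HI]² = 0.0093.
([H₂])·(0.021) / (0.074)² = 0.0093
[H₂] = 0.00243 = 0.0024 mol/L

[H₂] = 0.0024 mol/L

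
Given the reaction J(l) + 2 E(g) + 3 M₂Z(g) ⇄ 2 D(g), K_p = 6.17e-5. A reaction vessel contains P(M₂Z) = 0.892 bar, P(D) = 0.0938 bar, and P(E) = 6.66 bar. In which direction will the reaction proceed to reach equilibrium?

(J is a pure liquid — omitted from Q_p.)
Q_p = P(D)² / (P(E)²·P(M₂Z)³) = (0.0938)² / ((6.66)²·(0.892)³) = 2.79e-4
Q_p = 2.79e-4 > K_p = 6.17e-5, so the reverse reaction proceeds.

toward reactants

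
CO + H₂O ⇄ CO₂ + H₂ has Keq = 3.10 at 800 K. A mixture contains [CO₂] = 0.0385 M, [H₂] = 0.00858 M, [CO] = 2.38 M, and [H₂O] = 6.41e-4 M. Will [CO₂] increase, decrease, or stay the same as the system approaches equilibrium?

increase

Q = [CO₂]·[H₂] / ([CO]·[H₂O]) = (0.0385)·(0.00858) / ((2.38)·(6.41e-4)) = 0.217
Q = 0.217 < Keq = 3.10: net forward reaction.
CO₂ is a product, so it increases.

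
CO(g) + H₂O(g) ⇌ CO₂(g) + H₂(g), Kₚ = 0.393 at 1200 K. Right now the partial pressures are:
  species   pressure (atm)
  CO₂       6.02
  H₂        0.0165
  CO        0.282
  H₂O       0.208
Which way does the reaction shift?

Qₚ = P(CO₂)·P(H₂) / (P(CO)·P(H₂O)) = (6.02)·(0.0165) / ((0.282)·(0.208)) = 1.69
Qₚ = 1.69 > Kₚ = 0.393, so the reverse reaction proceeds.

toward reactants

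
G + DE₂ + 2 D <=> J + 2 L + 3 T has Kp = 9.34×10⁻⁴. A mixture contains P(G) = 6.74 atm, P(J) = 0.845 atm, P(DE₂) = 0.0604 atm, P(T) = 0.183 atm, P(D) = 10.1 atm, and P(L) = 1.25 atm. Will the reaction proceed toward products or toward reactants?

Qp = P(J)·P(L)²·P(T)³ / (P(G)·P(DE₂)·P(D)²) = (0.845)·(1.25)²·(0.183)³ / ((6.74)·(0.0604)·(10.1)²) = 1.95×10⁻⁴
Qp = 1.95×10⁻⁴ < Kp = 9.34×10⁻⁴, so the forward reaction proceeds.

to the right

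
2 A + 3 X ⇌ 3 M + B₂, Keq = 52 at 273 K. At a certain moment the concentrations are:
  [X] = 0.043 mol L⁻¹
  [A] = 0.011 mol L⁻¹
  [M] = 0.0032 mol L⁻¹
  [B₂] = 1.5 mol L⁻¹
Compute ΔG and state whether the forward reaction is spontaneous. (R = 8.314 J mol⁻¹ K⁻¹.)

Q = [M]³·[B₂] / ([A]²·[X]³) = (0.0032)³·(1.5) / ((0.011)²·(0.043)³) = 5.11
ΔG = RT ln(Q/Keq) = (8.314 J mol⁻¹ K⁻¹)(273 K) × ln(5.11/52)
   = (2.270 kJ/mol)(-2.320) = -5.27 kJ/mol
ΔG < 0, so the forward reaction is spontaneous (proceeds forward).

ΔG = -5.27 kJ/mol; the forward reaction is spontaneous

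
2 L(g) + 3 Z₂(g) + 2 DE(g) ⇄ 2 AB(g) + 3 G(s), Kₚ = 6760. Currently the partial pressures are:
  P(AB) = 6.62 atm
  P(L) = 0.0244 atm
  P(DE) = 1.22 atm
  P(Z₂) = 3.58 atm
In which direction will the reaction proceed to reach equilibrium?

in the forward direction

(G is a pure solid — omitted from Qₚ.)
Qₚ = P(AB)² / (P(L)²·P(Z₂)³·P(DE)²) = (6.62)² / ((0.0244)²·(3.58)³·(1.22)²) = 1080
Qₚ = 1080 < Kₚ = 6760, so the forward reaction proceeds.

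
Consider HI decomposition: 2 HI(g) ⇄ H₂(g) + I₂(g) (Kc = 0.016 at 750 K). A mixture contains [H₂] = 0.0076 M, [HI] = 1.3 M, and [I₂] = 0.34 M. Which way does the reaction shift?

Qc = [H₂]·[I₂] / [HI]² = (0.0076)·(0.34) / (1.3)² = 0.0015
Qc = 0.0015 < Kc = 0.016, so the forward reaction proceeds.

toward products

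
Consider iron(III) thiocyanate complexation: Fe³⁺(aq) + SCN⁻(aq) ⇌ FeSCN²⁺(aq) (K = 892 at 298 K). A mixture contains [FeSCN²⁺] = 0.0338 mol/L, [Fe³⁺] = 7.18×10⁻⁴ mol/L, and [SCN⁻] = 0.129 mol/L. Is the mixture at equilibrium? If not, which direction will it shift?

no; Q < K, reaction proceeds forward

Q = [FeSCN²⁺] / ([Fe³⁺]·[SCN⁻]) = (0.0338) / ((7.18×10⁻⁴)·(0.129)) = 365
Q = 365 < K = 892: net forward reaction.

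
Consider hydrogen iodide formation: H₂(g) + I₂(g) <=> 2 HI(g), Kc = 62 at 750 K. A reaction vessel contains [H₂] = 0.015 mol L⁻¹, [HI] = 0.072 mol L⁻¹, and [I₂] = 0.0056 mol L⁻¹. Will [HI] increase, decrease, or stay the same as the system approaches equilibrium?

stay the same

Qc = [HI]² / ([H₂]·[I₂]) = (0.072)² / ((0.015)·(0.0056)) = 62
Qc = 62 = Kc; the system is at equilibrium.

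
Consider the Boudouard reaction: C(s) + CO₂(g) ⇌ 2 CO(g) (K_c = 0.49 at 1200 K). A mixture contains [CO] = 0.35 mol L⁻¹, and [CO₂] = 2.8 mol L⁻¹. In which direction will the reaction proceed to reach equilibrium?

(C is a pure solid — omitted from Q_c.)
Q_c = [CO]² / [CO₂] = (0.35)² / (2.8) = 0.044
Q_c = 0.044 < K_c = 0.49, so the forward reaction proceeds.

toward products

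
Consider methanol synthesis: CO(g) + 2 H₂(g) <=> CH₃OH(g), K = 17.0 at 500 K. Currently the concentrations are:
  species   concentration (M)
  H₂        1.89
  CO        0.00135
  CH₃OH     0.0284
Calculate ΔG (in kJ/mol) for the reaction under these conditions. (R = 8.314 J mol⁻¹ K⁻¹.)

Q = [CH₃OH] / ([CO]·[H₂]²) = (0.0284) / ((0.00135)·(1.89)²) = 5.89
ΔG = RT ln(Q/K) = (8.314 J mol⁻¹ K⁻¹)(500 K) × ln(5.89/17.0)
   = (4.157 kJ/mol)(-1.060) = -4.41 kJ/mol
ΔG < 0, so the forward reaction is spontaneous (proceeds forward).

ΔG = -4.41 kJ/mol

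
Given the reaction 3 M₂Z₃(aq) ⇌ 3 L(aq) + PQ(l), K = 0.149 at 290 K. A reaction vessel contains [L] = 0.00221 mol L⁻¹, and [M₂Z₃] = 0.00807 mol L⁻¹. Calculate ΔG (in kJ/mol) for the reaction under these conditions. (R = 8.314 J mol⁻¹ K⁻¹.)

ΔG = -4.78 kJ/mol

(PQ is a pure liquid — omitted from Q.)
Q = [L]³ / [M₂Z₃]³ = (0.00221)³ / (0.00807)³ = 0.0205
ΔG = RT ln(Q/K) = (8.314 J mol⁻¹ K⁻¹)(290 K) × ln(0.0205/0.149)
   = (2.411 kJ/mol)(-1.984) = -4.78 kJ/mol
ΔG < 0, so the forward reaction is spontaneous (proceeds forward).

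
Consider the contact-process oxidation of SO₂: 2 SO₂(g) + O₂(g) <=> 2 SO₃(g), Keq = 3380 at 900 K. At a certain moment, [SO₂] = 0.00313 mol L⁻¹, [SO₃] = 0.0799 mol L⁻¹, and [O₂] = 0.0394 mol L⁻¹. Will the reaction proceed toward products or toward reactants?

to the left

Q = [SO₃]² / ([SO₂]²·[O₂]) = (0.0799)² / ((0.00313)²·(0.0394)) = 16500
Q = 16500 > Keq = 3380, so the reverse reaction proceeds.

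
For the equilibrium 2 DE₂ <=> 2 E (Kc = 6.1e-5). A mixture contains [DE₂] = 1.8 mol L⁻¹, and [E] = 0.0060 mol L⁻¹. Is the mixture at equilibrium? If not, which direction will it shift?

no; Q < K, reaction proceeds forward

Qc = [E]² / [DE₂]² = (0.0060)² / (1.8)² = 1.1e-5
Qc = 1.1e-5 < Kc = 6.1e-5: net forward reaction.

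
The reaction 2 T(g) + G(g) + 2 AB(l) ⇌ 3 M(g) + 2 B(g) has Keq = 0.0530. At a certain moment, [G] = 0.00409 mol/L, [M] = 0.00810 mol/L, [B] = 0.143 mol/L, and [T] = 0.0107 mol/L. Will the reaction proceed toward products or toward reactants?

(AB is a pure liquid — omitted from Q.)
Q = [M]³·[B]² / ([T]²·[G]) = (0.00810)³·(0.143)² / ((0.0107)²·(0.00409)) = 0.0232
Q = 0.0232 < Keq = 0.0530, so the forward reaction proceeds.

in the forward direction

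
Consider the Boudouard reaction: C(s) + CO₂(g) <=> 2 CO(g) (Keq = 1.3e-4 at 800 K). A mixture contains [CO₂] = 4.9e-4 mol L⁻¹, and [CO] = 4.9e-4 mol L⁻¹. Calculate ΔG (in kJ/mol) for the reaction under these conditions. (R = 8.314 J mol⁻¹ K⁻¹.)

(C is a pure solid — omitted from Q.)
Q = [CO]² / [CO₂] = (4.9e-4)² / (4.9e-4) = 4.90e-4
ΔG = RT ln(Q/Keq) = (8.314 J mol⁻¹ K⁻¹)(800 K) × ln(4.90e-4/1.3e-4)
   = (6.651 kJ/mol)(1.327) = 8.83 kJ/mol
ΔG > 0, so the forward reaction is non-spontaneous (proceeds in reverse).

ΔG = 8.83 kJ/mol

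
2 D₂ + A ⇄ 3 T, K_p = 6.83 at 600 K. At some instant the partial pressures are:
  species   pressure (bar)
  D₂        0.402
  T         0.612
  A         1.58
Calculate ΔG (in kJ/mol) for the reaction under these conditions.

ΔG = -10.1 kJ/mol

Q_p = P(T)³ / (P(D₂)²·P(A)) = (0.612)³ / ((0.402)²·(1.58)) = 0.898
ΔG = RT ln(Q_p/K_p) = (8.314 J mol⁻¹ K⁻¹)(600 K) × ln(0.898/6.83)
   = (4.988 kJ/mol)(-2.029) = -10.1 kJ/mol
ΔG < 0, so the forward reaction is spontaneous (proceeds forward).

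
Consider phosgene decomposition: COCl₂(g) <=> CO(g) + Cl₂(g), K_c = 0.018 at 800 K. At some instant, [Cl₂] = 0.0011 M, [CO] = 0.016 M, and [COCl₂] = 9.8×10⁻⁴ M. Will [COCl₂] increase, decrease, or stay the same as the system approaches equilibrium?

stay the same

Q_c = [CO]·[Cl₂] / [COCl₂] = (0.016)·(0.0011) / (9.8×10⁻⁴) = 0.018
Q_c = 0.018 = K_c; the system is at equilibrium.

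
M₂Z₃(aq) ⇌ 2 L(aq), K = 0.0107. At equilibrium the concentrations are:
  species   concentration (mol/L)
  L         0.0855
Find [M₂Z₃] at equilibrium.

[M₂Z₃] = 0.683 mol/L

At equilibrium, K = [L]² / [M₂Z₃] = 0.0107.
(0.0855)² / ([M₂Z₃]) = 0.0107
[M₂Z₃] = 0.683 mol/L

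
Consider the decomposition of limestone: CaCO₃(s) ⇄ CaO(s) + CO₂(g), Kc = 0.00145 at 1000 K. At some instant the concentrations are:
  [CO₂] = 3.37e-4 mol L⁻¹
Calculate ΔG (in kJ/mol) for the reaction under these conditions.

(CaCO₃, CaO are pure solids — omitted from Qc.)
Qc = [CO₂] = 3.37e-4
ΔG = RT ln(Qc/Kc) = (8.314 J mol⁻¹ K⁻¹)(1000 K) × ln(3.37e-4/0.00145)
   = (8.314 kJ/mol)(-1.459) = -12.1 kJ/mol
ΔG < 0, so the forward reaction is spontaneous (proceeds forward).

ΔG = -12.1 kJ/mol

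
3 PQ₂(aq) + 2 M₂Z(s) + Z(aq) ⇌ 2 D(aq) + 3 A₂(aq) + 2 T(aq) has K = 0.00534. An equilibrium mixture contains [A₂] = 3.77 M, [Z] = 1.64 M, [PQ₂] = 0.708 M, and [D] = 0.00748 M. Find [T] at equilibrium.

(M₂Z is a pure solid — omitted from K.)
At equilibrium, K = [D]²·[A₂]³·[T]² / ([PQ₂]³·[Z]) = 0.00534.
(0.00748)²·(3.77)³·([T])² / ((0.708)³·(1.64)) = 0.00534
[T]² = 1.04 ⇒ [T] = 1.02 M

[T] = 1.02 M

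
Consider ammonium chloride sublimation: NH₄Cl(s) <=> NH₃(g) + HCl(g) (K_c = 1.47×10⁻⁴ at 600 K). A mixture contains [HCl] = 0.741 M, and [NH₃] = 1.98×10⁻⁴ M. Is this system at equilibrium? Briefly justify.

yes, at equilibrium

(NH₄Cl is a pure solid — omitted from Q_c.)
Q_c = [NH₃]·[HCl] = (1.98×10⁻⁴)·(0.741) = 1.47×10⁻⁴
Q_c = 1.47×10⁻⁴ = K_c; the system is at equilibrium.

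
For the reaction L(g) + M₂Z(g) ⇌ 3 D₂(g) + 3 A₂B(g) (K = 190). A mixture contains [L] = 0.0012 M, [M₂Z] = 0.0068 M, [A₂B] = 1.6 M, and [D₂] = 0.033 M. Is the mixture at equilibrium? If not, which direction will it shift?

Q = [D₂]³·[A₂B]³ / ([L]·[M₂Z]) = (0.033)³·(1.6)³ / ((0.0012)·(0.0068)) = 18
Q = 18 < K = 190: net forward reaction.

no; Q < K, reaction proceeds forward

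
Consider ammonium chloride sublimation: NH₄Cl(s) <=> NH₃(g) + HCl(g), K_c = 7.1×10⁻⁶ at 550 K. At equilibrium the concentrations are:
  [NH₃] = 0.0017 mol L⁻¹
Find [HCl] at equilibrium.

(NH₄Cl is a pure solid — omitted from K_c.)
At equilibrium, K_c = [NH₃]·[HCl] = 7.1×10⁻⁶.
(0.0017)·([HCl]) = 7.1×10⁻⁶
[HCl] = 0.00418 = 0.0042 mol L⁻¹

[HCl] = 0.0042 mol L⁻¹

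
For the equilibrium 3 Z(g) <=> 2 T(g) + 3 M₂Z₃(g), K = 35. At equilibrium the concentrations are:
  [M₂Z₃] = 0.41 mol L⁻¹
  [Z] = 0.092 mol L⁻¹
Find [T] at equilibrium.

At equilibrium, K = [T]²·[M₂Z₃]³ / [Z]³ = 35.
([T])²·(0.41)³ / (0.092)³ = 35
[T]² = 0.395 ⇒ [T] = 0.63 mol L⁻¹

[T] = 0.63 mol L⁻¹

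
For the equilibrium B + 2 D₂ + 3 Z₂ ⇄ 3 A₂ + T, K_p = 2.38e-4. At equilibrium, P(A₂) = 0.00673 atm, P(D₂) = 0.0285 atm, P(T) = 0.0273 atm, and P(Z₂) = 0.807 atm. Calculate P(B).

P(B) = 0.0819 atm

At equilibrium, K_p = P(A₂)³·P(T) / (P(B)·P(D₂)²·P(Z₂)³) = 2.38e-4.
(0.00673)³·(0.0273) / ((P(B))·(0.0285)²·(0.807)³) = 2.38e-4
P(B) = 0.0819 atm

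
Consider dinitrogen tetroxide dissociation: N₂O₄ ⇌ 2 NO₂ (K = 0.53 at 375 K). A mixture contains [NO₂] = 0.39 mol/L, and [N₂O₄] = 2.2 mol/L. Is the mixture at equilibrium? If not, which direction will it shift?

no; Q < K, reaction proceeds forward

Q = [NO₂]² / [N₂O₄] = (0.39)² / (2.2) = 0.069
Q = 0.069 < K = 0.53: net forward reaction.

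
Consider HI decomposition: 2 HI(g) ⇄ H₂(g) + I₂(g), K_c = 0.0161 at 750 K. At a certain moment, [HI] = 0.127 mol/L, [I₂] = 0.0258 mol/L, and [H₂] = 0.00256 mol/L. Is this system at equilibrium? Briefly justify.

Q_c = [H₂]·[I₂] / [HI]² = (0.00256)·(0.0258) / (0.127)² = 0.00409
Q_c = 0.00409 < K_c = 0.0161: net forward reaction.

no; Q < K, reaction proceeds forward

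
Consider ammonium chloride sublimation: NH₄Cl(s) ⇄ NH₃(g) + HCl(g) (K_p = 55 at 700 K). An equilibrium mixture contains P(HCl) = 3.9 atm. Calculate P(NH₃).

(NH₄Cl is a pure solid — omitted from K_p.)
At equilibrium, K_p = P(NH₃)·P(HCl) = 55.
(P(NH₃))·(3.9) = 55
P(NH₃) = 14.1 = 14 atm

P(NH₃) = 14 atm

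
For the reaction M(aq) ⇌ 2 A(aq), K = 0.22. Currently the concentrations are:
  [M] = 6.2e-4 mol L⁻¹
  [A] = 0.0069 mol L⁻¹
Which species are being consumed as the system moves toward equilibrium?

Q = [A]² / [M] = (0.0069)² / (6.2e-4) = 0.077
Q = 0.077 < K = 0.22: net forward reaction.

M (reactants)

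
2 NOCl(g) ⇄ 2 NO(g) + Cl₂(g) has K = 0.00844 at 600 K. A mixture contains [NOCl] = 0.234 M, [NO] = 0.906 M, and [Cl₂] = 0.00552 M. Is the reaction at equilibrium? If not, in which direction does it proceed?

to the left

Q = [NO]²·[Cl₂] / [NOCl]² = (0.906)²·(0.00552) / (0.234)² = 0.0827
Q = 0.0827 > K = 0.00844, so the reverse reaction proceeds.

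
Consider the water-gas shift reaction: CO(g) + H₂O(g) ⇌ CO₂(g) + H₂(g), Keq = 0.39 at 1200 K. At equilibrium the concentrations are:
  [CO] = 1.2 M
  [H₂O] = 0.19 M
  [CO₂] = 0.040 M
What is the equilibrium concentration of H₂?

At equilibrium, Keq = [CO₂]·[H₂] / ([CO]·[H₂O]) = 0.39.
(0.040)·([H₂]) / ((1.2)·(0.19)) = 0.39
[H₂] = 2.22 = 2.2 M

[H₂] = 2.2 M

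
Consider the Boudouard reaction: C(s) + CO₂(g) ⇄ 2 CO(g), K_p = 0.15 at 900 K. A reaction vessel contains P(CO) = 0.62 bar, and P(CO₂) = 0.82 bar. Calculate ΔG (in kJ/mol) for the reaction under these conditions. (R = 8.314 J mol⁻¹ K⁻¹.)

(C is a pure solid — omitted from Q_p.)
Q_p = P(CO)² / P(CO₂) = (0.62)² / (0.82) = 0.469
ΔG = RT ln(Q_p/K_p) = (8.314 J mol⁻¹ K⁻¹)(900 K) × ln(0.469/0.15)
   = (7.483 kJ/mol)(1.140) = 8.53 kJ/mol
ΔG > 0, so the forward reaction is non-spontaneous (proceeds in reverse).

ΔG = 8.53 kJ/mol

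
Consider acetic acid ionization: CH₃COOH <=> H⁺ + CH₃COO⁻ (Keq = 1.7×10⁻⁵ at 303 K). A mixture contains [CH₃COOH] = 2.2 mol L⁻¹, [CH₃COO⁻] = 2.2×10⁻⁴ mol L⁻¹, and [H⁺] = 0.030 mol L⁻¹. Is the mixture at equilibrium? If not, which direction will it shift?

Q = [H⁺]·[CH₃COO⁻] / [CH₃COOH] = (0.030)·(2.2×10⁻⁴) / (2.2) = 3.0×10⁻⁶
Q = 3.0×10⁻⁶ < Keq = 1.7×10⁻⁵: net forward reaction.

no; Q < K, reaction proceeds forward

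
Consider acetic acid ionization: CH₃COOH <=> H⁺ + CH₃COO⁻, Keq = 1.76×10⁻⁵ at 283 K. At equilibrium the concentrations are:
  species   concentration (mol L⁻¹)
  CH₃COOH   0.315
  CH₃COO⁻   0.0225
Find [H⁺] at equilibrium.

At equilibrium, Keq = [H⁺]·[CH₃COO⁻] / [CH₃COOH] = 1.76×10⁻⁵.
([H⁺])·(0.0225) / (0.315) = 1.76×10⁻⁵
[H⁺] = 2.46×10⁻⁴ mol L⁻¹

[H⁺] = 2.46×10⁻⁴ mol L⁻¹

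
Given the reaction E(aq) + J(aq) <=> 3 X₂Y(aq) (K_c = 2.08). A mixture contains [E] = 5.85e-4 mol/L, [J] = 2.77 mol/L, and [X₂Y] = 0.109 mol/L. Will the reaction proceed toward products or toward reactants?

Q_c = [X₂Y]³ / ([E]·[J]) = (0.109)³ / ((5.85e-4)·(2.77)) = 0.799
Q_c = 0.799 < K_c = 2.08, so the forward reaction proceeds.

to the right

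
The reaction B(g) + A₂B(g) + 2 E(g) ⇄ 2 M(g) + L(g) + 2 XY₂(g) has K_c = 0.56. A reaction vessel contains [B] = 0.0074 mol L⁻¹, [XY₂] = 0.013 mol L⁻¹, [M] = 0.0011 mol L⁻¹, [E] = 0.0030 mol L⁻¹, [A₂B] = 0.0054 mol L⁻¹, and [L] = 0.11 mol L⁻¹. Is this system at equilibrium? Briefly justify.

no; Q < K, reaction proceeds forward

Q_c = [M]²·[L]·[XY₂]² / ([B]·[A₂B]·[E]²) = (0.0011)²·(0.11)·(0.013)² / ((0.0074)·(0.0054)·(0.0030)²) = 0.063
Q_c = 0.063 < K_c = 0.56: net forward reaction.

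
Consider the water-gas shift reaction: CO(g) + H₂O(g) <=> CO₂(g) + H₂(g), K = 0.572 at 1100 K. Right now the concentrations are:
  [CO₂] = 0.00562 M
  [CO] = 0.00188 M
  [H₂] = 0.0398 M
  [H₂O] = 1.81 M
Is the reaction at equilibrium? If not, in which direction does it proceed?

Q = [CO₂]·[H₂] / ([CO]·[H₂O]) = (0.00562)·(0.0398) / ((0.00188)·(1.81)) = 0.0657
Q = 0.0657 < K = 0.572, so the forward reaction proceeds.

to the right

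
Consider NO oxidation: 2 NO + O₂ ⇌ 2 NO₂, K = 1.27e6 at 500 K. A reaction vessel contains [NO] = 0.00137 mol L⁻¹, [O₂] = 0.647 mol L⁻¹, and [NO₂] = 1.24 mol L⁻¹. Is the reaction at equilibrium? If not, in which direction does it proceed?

Q = [NO₂]² / ([NO]²·[O₂]) = (1.24)² / ((0.00137)²·(0.647)) = 1.27e6
Q = 1.27e6 = K, so the system is already at equilibrium.

at equilibrium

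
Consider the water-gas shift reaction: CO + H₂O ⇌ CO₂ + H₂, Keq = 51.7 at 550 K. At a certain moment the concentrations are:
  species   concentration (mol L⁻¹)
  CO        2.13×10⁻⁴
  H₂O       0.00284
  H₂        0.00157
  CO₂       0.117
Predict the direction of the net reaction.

Q = [CO₂]·[H₂] / ([CO]·[H₂O]) = (0.117)·(0.00157) / ((2.13×10⁻⁴)·(0.00284)) = 304
Q = 304 > Keq = 51.7, so the reverse reaction proceeds.

to the left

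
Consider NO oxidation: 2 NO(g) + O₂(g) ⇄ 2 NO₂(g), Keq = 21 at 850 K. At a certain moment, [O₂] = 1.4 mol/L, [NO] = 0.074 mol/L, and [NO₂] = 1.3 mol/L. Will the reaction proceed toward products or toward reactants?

reverse (toward reactants)

Q = [NO₂]² / ([NO]²·[O₂]) = (1.3)² / ((0.074)²·(1.4)) = 220
Q = 220 > Keq = 21, so the reverse reaction proceeds.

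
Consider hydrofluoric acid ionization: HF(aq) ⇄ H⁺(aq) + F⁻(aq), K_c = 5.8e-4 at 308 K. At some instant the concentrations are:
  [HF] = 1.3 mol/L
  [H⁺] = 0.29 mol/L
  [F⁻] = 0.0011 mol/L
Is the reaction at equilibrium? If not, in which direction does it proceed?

Q_c = [H⁺]·[F⁻] / [HF] = (0.29)·(0.0011) / (1.3) = 2.5e-4
Q_c = 2.5e-4 < K_c = 5.8e-4, so the forward reaction proceeds.

in the forward direction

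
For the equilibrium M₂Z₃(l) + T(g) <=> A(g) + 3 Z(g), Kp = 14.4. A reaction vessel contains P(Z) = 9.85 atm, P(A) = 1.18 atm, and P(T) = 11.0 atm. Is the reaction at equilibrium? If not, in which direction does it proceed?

(M₂Z₃ is a pure liquid — omitted from Qp.)
Qp = P(A)·P(Z)³ / P(T) = (1.18)·(9.85)³ / (11.0) = 103
Qp = 103 > Kp = 14.4, so the reverse reaction proceeds.

in the reverse direction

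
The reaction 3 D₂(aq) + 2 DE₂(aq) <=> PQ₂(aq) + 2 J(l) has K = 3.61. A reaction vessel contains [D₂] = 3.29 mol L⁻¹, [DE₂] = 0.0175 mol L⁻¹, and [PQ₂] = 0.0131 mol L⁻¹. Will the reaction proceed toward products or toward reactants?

toward products

(J is a pure liquid — omitted from Q.)
Q = [PQ₂] / ([D₂]³·[DE₂]²) = (0.0131) / ((3.29)³·(0.0175)²) = 1.20
Q = 1.20 < K = 3.61, so the forward reaction proceeds.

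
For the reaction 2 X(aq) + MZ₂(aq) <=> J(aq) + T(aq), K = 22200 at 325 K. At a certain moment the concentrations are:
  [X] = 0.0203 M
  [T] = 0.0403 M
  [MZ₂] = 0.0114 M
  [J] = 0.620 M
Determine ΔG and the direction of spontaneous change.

ΔG = -3.86 kJ/mol; the forward reaction is spontaneous

Q = [J]·[T] / ([X]²·[MZ₂]) = (0.620)·(0.0403) / ((0.0203)²·(0.0114)) = 5320
ΔG = RT ln(Q/K) = (8.314 J mol⁻¹ K⁻¹)(325 K) × ln(5320/22200)
   = (2.702 kJ/mol)(-1.429) = -3.86 kJ/mol
ΔG < 0, so the forward reaction is spontaneous (proceeds forward).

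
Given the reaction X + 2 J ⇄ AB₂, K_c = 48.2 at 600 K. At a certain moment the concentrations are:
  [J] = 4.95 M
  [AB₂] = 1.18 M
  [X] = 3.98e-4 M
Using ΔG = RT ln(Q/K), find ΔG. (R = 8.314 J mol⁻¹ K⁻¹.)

Q_c = [AB₂] / ([X]·[J]²) = (1.18) / ((3.98e-4)·(4.95)²) = 121
ΔG = RT ln(Q_c/K_c) = (8.314 J mol⁻¹ K⁻¹)(600 K) × ln(121/48.2)
   = (4.988 kJ/mol)(0.9204) = 4.59 kJ/mol
ΔG > 0, so the forward reaction is non-spontaneous (proceeds in reverse).

ΔG = 4.59 kJ/mol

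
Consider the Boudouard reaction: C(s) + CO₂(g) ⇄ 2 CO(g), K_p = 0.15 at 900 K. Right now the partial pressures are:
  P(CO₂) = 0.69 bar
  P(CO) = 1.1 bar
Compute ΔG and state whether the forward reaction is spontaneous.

ΔG = 18.4 kJ/mol; the forward reaction is non-spontaneous

(C is a pure solid — omitted from Q_p.)
Q_p = P(CO)² / P(CO₂) = (1.1)² / (0.69) = 1.75
ΔG = RT ln(Q_p/K_p) = (8.314 J mol⁻¹ K⁻¹)(900 K) × ln(1.75/0.15)
   = (7.483 kJ/mol)(2.457) = 18.4 kJ/mol
ΔG > 0, so the forward reaction is non-spontaneous (proceeds in reverse).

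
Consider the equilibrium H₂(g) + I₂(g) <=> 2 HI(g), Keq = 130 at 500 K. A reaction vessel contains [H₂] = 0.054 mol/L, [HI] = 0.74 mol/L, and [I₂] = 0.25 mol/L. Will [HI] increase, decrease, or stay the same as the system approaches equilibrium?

increase

Q = [HI]² / ([H₂]·[I₂]) = (0.74)² / ((0.054)·(0.25)) = 41
Q = 41 < Keq = 130: net forward reaction.
HI is a product, so it increases.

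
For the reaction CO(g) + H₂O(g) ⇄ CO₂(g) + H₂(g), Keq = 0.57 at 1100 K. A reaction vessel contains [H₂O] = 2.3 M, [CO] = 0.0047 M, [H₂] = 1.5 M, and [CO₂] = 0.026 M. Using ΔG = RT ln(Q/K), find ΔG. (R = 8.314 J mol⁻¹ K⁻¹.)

ΔG = 16.9 kJ/mol

Q = [CO₂]·[H₂] / ([CO]·[H₂O]) = (0.026)·(1.5) / ((0.0047)·(2.3)) = 3.61
ΔG = RT ln(Q/Keq) = (8.314 J mol⁻¹ K⁻¹)(1100 K) × ln(3.61/0.57)
   = (9.145 kJ/mol)(1.846) = 16.9 kJ/mol
ΔG > 0, so the forward reaction is non-spontaneous (proceeds in reverse).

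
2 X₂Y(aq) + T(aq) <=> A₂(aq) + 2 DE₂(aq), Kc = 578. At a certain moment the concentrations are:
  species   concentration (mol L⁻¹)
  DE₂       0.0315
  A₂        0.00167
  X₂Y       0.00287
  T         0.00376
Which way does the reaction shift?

toward products

Qc = [A₂]·[DE₂]² / ([X₂Y]²·[T]) = (0.00167)·(0.0315)² / ((0.00287)²·(0.00376)) = 53.5
Qc = 53.5 < Kc = 578, so the forward reaction proceeds.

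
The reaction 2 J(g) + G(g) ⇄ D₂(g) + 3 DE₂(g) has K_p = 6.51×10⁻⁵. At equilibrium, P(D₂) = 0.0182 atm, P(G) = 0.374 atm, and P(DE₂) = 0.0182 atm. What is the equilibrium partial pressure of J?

At equilibrium, K_p = P(D₂)·P(DE₂)³ / (P(J)²·P(G)) = 6.51×10⁻⁵.
(0.0182)·(0.0182)³ / ((P(J))²·(0.374)) = 6.51×10⁻⁵
P(J)² = 0.00451 ⇒ P(J) = 0.0671 atm

P(J) = 0.0671 atm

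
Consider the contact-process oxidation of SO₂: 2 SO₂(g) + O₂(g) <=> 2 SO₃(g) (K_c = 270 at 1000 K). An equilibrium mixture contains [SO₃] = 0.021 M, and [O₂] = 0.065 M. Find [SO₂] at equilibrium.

At equilibrium, K_c = [SO₃]² / ([SO₂]²·[O₂]) = 270.
(0.021)² / (([SO₂])²·(0.065)) = 270
[SO₂]² = 2.51×10⁻⁵ ⇒ [SO₂] = 0.0050 M

[SO₂] = 0.0050 M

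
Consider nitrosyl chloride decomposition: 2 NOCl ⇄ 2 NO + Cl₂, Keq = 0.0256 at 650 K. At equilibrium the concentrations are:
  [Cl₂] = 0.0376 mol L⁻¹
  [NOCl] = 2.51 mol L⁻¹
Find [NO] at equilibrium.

At equilibrium, Keq = [NO]²·[Cl₂] / [NOCl]² = 0.0256.
([NO])²·(0.0376) / (2.51)² = 0.0256
[NO]² = 4.29 ⇒ [NO] = 2.07 mol L⁻¹

[NO] = 2.07 mol L⁻¹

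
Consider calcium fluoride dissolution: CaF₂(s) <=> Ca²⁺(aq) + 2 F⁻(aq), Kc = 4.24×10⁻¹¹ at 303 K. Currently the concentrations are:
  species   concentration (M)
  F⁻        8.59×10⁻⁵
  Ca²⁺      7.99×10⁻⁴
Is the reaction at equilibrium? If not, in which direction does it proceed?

in the forward direction

(CaF₂ is a pure solid — omitted from Qc.)
Qc = [Ca²⁺]·[F⁻]² = (7.99×10⁻⁴)·(8.59×10⁻⁵)² = 5.90×10⁻¹²
Qc = 5.90×10⁻¹² < Kc = 4.24×10⁻¹¹, so the forward reaction proceeds.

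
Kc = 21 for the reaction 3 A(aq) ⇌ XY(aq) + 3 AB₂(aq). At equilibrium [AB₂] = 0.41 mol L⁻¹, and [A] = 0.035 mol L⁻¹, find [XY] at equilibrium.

At equilibrium, Kc = [XY]·[AB₂]³ / [A]³ = 21.
([XY])·(0.41)³ / (0.035)³ = 21
[XY] = 0.0131 = 0.013 mol L⁻¹

[XY] = 0.013 mol L⁻¹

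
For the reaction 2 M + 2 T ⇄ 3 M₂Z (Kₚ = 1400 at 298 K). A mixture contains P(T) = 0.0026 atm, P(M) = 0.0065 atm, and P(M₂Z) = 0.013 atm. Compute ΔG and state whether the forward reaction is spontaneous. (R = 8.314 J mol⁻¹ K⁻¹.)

Qₚ = P(M₂Z)³ / (P(M)²·P(T)²) = (0.013)³ / ((0.0065)²·(0.0026)²) = 7690
ΔG = RT ln(Qₚ/Kₚ) = (8.314 J mol⁻¹ K⁻¹)(298 K) × ln(7690/1400)
   = (2.478 kJ/mol)(1.703) = 4.22 kJ/mol
ΔG > 0, so the forward reaction is non-spontaneous (proceeds in reverse).

ΔG = 4.22 kJ/mol; the forward reaction is non-spontaneous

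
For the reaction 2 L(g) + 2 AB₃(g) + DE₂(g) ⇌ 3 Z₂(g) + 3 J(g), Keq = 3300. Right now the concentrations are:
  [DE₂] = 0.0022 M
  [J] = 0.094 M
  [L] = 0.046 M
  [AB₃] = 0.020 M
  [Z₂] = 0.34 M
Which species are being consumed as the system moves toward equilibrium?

Q = [Z₂]³·[J]³ / ([L]²·[AB₃]²·[DE₂]) = (0.34)³·(0.094)³ / ((0.046)²·(0.020)²·(0.0022)) = 18000
Q = 18000 > Keq = 3300: net reverse reaction.

Z₂, J (products)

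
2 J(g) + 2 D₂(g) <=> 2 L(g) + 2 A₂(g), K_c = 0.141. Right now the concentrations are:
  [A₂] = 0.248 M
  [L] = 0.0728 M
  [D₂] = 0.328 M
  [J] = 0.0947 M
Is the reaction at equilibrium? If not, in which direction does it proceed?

in the reverse direction

Q_c = [L]²·[A₂]² / ([J]²·[D₂]²) = (0.0728)²·(0.248)² / ((0.0947)²·(0.328)²) = 0.338
Q_c = 0.338 > K_c = 0.141, so the reverse reaction proceeds.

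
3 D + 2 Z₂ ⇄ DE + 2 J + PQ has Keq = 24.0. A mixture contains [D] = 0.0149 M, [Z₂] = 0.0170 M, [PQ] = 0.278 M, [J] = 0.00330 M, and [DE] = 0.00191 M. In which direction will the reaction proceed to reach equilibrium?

Q = [DE]·[J]²·[PQ] / ([D]³·[Z₂]²) = (0.00191)·(0.00330)²·(0.278) / ((0.0149)³·(0.0170)²) = 6.05
Q = 6.05 < Keq = 24.0, so the forward reaction proceeds.

toward products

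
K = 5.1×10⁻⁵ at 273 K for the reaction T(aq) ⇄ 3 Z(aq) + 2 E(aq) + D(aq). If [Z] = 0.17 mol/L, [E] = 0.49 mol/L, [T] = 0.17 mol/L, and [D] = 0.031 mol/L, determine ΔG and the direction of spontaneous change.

ΔG = 3.27 kJ/mol; the forward reaction is non-spontaneous

Q = [Z]³·[E]²·[D] / [T] = (0.17)³·(0.49)²·(0.031) / (0.17) = 2.15×10⁻⁴
ΔG = RT ln(Q/K) = (8.314 J mol⁻¹ K⁻¹)(273 K) × ln(2.15×10⁻⁴/5.1×10⁻⁵)
   = (2.270 kJ/mol)(1.439) = 3.27 kJ/mol
ΔG > 0, so the forward reaction is non-spontaneous (proceeds in reverse).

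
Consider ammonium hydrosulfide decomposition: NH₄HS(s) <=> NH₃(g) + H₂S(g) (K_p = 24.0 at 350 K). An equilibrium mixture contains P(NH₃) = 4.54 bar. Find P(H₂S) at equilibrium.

P(H₂S) = 5.29 bar

(NH₄HS is a pure solid — omitted from K_p.)
At equilibrium, K_p = P(NH₃)·P(H₂S) = 24.0.
(4.54)·(P(H₂S)) = 24.0
P(H₂S) = 5.29 bar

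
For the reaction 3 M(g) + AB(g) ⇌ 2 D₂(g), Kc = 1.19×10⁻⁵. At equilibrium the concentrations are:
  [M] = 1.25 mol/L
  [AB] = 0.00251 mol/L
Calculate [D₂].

[D₂] = 2.42×10⁻⁴ mol/L

At equilibrium, Kc = [D₂]² / ([M]³·[AB]) = 1.19×10⁻⁵.
([D₂])² / ((1.25)³·(0.00251)) = 1.19×10⁻⁵
[D₂]² = 5.83×10⁻⁸ ⇒ [D₂] = 2.42×10⁻⁴ mol/L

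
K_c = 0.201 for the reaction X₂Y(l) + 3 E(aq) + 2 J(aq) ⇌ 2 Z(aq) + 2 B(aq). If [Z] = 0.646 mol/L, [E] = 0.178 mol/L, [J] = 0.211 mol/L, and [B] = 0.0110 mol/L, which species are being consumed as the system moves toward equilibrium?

(X₂Y is a pure liquid — omitted from Q_c.)
Q_c = [Z]²·[B]² / ([E]³·[J]²) = (0.646)²·(0.0110)² / ((0.178)³·(0.211)²) = 0.201
Q_c = 0.201 = K_c; the system is at equilibrium.

none (at equilibrium)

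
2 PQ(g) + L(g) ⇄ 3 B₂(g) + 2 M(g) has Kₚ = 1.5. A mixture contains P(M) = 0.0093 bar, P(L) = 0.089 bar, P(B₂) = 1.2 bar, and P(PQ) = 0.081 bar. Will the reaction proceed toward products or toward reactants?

in the forward direction

Qₚ = P(B₂)³·P(M)² / (P(PQ)²·P(L)) = (1.2)³·(0.0093)² / ((0.081)²·(0.089)) = 0.26
Qₚ = 0.26 < Kₚ = 1.5, so the forward reaction proceeds.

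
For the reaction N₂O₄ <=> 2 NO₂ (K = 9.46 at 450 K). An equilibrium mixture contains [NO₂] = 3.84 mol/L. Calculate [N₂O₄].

[N₂O₄] = 1.56 mol/L

At equilibrium, K = [NO₂]² / [N₂O₄] = 9.46.
(3.84)² / ([N₂O₄]) = 9.46
[N₂O₄] = 1.56 mol/L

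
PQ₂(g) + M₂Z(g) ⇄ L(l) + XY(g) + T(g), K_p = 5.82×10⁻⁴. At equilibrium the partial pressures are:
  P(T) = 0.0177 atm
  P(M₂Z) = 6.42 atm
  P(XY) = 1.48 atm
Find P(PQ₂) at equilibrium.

P(PQ₂) = 7.01 atm

(L is a pure liquid — omitted from K_p.)
At equilibrium, K_p = P(XY)·P(T) / (P(PQ₂)·P(M₂Z)) = 5.82×10⁻⁴.
(1.48)·(0.0177) / ((P(PQ₂))·(6.42)) = 5.82×10⁻⁴
P(PQ₂) = 7.01 atm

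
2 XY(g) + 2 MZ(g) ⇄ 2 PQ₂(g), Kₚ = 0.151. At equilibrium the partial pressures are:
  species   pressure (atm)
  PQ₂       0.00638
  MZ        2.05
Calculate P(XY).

P(XY) = 0.00801 atm

At equilibrium, Kₚ = P(PQ₂)² / (P(XY)²·P(MZ)²) = 0.151.
(0.00638)² / ((P(XY))²·(2.05)²) = 0.151
P(XY)² = 6.41×10⁻⁵ ⇒ P(XY) = 0.00801 atm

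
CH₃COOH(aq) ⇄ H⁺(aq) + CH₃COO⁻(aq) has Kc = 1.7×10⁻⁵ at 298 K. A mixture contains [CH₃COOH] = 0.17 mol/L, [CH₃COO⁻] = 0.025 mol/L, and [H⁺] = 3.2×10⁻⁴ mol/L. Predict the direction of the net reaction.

Qc = [H⁺]·[CH₃COO⁻] / [CH₃COOH] = (3.2×10⁻⁴)·(0.025) / (0.17) = 4.7×10⁻⁵
Qc = 4.7×10⁻⁵ > Kc = 1.7×10⁻⁵, so the reverse reaction proceeds.

in the reverse direction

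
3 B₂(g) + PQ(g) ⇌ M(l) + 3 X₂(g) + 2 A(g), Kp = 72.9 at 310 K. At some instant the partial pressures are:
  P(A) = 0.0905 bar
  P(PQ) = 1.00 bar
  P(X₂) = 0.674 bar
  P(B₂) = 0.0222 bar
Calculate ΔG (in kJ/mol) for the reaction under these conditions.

(M is a pure liquid — omitted from Qp.)
Qp = P(X₂)³·P(A)² / (P(B₂)³·P(PQ)) = (0.674)³·(0.0905)² / ((0.0222)³·(1.00)) = 229
ΔG = RT ln(Qp/Kp) = (8.314 J mol⁻¹ K⁻¹)(310 K) × ln(229/72.9)
   = (2.577 kJ/mol)(1.145) = 2.95 kJ/mol
ΔG > 0, so the forward reaction is non-spontaneous (proceeds in reverse).

ΔG = 2.95 kJ/mol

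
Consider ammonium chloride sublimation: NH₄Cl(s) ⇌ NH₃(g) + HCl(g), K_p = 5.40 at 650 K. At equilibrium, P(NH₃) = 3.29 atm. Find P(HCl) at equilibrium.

P(HCl) = 1.64 atm

(NH₄Cl is a pure solid — omitted from K_p.)
At equilibrium, K_p = P(NH₃)·P(HCl) = 5.40.
(3.29)·(P(HCl)) = 5.40
P(HCl) = 1.64 atm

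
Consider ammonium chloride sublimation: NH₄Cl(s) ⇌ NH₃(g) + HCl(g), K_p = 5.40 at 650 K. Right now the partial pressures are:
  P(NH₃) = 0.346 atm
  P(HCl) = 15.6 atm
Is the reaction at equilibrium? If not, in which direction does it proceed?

(NH₄Cl is a pure solid — omitted from Q_p.)
Q_p = P(NH₃)·P(HCl) = (0.346)·(15.6) = 5.40
Q_p = 5.40 = K_p, so the system is already at equilibrium.

no net change (already at equilibrium)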